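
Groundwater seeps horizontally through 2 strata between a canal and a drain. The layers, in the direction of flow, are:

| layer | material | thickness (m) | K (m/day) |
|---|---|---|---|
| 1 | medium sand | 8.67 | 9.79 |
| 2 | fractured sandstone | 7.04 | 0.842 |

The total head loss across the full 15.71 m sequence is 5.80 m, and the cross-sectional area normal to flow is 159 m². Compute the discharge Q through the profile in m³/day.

99.7

Flow is perpendicular to layering, so the layers act in series and the equivalent K is the thickness-weighted harmonic mean.
Total thickness L = 8.67 + 7.04 = 15.71 m.
Σ(b_i/K_i) = 8.67/9.79 + 7.04/0.842 = 9.247 d.
K_eq = L / Σ(b_i/K_i) = 15.71 / 9.247 = 1.699 m/day.
Q = K_eq · A · (Δh/L) = 1.699 × 159 × (5.80/15.71) = 99.73 m³/day.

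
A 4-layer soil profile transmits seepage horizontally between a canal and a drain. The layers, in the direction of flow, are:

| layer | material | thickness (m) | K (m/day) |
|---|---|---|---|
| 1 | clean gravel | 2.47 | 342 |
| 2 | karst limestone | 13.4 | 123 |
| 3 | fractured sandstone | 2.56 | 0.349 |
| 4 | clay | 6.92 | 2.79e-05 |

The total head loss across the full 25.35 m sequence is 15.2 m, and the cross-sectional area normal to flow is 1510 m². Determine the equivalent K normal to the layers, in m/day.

0.000102

Flow is perpendicular to layering, so the layers act in series and the equivalent K is the thickness-weighted harmonic mean.
Total thickness L = 2.47 + 13.4 + 2.56 + 6.92 = 25.35 m.
Σ(b_i/K_i) = 2.47/342 + 13.4/123 + 2.56/0.349 + 6.92/2.79e-05 = 2.480e+05 d.
K_eq = L / Σ(b_i/K_i) = 25.35 / 2.480e+05 = 0.0001022 m/day.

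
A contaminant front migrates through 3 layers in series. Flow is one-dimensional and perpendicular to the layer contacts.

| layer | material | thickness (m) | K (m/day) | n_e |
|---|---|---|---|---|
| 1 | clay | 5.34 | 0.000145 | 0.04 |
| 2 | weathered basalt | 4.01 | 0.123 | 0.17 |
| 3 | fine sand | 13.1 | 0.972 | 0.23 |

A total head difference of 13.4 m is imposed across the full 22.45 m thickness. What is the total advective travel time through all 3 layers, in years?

29.4

With flow normal to the layers, continuity requires the same specific discharge q through every layer.
Σ(b_i/K_i) = 5.34/0.000145 + 4.01/0.123 + 13.1/0.972 = 36874 d.
q = Δh / Σ(b_i/K_i) = 13.4 / 36874 = 0.0003634 m/day.
In each layer the seepage velocity is v_i = q/n_i, so the layer transit time is t_i = b_i·n_i / q:
  layer 1 (clay): t_1 = 5.34 × 0.04 / 0.0003634 = 587.8 d
  layer 2 (weathered basalt): t_2 = 4.01 × 0.17 / 0.0003634 = 1876 d
  layer 3 (fine sand): t_3 = 13.1 × 0.23 / 0.0003634 = 8291 d
Total t = Σ t_i = 10755 days = 29.44 years.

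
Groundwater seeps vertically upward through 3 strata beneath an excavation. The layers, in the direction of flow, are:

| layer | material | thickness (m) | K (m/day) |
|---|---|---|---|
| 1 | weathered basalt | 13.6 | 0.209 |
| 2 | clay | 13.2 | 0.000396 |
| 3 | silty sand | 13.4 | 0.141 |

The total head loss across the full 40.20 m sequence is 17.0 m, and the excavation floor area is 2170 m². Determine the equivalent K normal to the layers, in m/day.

0.00120

Flow is perpendicular to layering, so the layers act in series and the equivalent K is the thickness-weighted harmonic mean.
Total thickness L = 13.6 + 13.2 + 13.4 = 40.20 m.
Σ(b_i/K_i) = 13.6/0.209 + 13.2/0.000396 + 13.4/0.141 = 33493 d.
K_eq = L / Σ(b_i/K_i) = 40.20 / 33493 = 0.001200 m/day.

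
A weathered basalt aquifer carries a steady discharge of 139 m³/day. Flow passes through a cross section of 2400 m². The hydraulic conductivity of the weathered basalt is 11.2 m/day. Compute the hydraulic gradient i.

0.00517

From Q = K·A·i, i = Q / (K·A) = 139 / (11.20 × 2400) = 0.005171.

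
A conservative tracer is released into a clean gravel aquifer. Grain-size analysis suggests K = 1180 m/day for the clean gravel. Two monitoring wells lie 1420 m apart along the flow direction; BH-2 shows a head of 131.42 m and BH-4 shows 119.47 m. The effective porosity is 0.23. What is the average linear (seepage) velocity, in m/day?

43.2

Hydraulic gradient i = (131.42 − 119.47) / 1420 = 11.95 / 1420 = 0.008415.
Darcy flux q = K · i = 1180 × 0.008415 = 9.930 m/day.
Seepage velocity v = q / n_e = 9.930 / 0.23 = 43.18 m/day.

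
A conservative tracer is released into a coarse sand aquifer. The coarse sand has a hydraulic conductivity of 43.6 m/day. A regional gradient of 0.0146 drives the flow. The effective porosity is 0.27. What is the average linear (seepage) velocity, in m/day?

2.36

Hydraulic gradient i = 0.0146.
Darcy flux q = K · i = 43.60 × 0.01460 = 0.6366 m/day.
Seepage velocity v = q / n_e = 0.6366 / 0.27 = 2.358 m/day.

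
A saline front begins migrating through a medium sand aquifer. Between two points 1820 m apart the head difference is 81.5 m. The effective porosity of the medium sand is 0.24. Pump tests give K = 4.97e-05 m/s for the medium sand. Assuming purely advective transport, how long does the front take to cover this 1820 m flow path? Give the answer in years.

Convert K: 4.97e-05 m/s × 86400 = 4.294 m/day.
Hydraulic gradient i = Δh / L = 81.5 / 1820 = 0.04478.
Darcy flux q = K · i = 4.294 × 0.04478 = 0.1923 m/day.
Seepage velocity v = q / n_e = 0.1923 / 0.24 = 0.8012 m/day.
Travel time t = L / v = 1820 / 0.8012 = 2272 days = 6.219 years.

6.22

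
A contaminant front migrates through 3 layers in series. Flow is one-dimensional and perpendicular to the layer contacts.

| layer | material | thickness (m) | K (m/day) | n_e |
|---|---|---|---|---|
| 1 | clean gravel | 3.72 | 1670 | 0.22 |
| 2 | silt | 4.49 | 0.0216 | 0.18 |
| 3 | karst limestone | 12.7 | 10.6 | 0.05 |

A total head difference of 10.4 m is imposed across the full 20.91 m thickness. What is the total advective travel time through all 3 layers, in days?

45.5

With flow normal to the layers, continuity requires the same specific discharge q through every layer.
Σ(b_i/K_i) = 3.72/1670 + 4.49/0.0216 + 12.7/10.6 = 209.1 d.
q = Δh / Σ(b_i/K_i) = 10.4 / 209.1 = 0.04974 m/day.
In each layer the seepage velocity is v_i = q/n_i, so the layer transit time is t_i = b_i·n_i / q:
  layer 1 (clean gravel): t_1 = 3.72 × 0.22 / 0.04974 = 16.45 d
  layer 2 (silt): t_2 = 4.49 × 0.18 / 0.04974 = 16.25 d
  layer 3 (karst limestone): t_3 = 12.7 × 0.05 / 0.04974 = 12.77 d
Total t = Σ t_i = 45.46 days.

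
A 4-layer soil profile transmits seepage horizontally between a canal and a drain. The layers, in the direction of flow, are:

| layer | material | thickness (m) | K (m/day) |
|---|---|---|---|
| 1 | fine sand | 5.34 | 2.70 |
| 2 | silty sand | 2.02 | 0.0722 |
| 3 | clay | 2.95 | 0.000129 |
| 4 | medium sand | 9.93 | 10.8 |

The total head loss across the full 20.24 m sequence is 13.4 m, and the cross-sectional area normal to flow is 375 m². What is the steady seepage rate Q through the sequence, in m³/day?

0.219

Flow is perpendicular to layering, so the layers act in series and the equivalent K is the thickness-weighted harmonic mean.
Total thickness L = 5.34 + 2.02 + 2.95 + 9.93 = 20.24 m.
Σ(b_i/K_i) = 5.34/2.70 + 2.02/0.0722 + 2.95/0.000129 + 9.93/10.8 = 22899 d.
K_eq = L / Σ(b_i/K_i) = 20.24 / 22899 = 0.0008839 m/day.
Q = K_eq · A · (Δh/L) = 0.0008839 × 375 × (13.4/20.24) = 0.2194 m³/day.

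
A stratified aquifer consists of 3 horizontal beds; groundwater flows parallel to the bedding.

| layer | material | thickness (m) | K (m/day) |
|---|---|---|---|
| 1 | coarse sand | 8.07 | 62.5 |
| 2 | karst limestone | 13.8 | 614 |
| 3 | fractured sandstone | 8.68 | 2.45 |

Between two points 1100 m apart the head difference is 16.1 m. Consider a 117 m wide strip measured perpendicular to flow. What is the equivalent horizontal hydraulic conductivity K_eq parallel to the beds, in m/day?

295

Flow is parallel to layering, so each bed carries its own Darcy discharge and the transmissivities add.
Σ(K_i·b_i) = 62.5×8.07 + 614×13.8 + 2.45×8.68 = 8999 m²/day.
Total thickness b = 30.55 m, so K_eq = Σ(K_i·b_i)/b = 294.6 m/day.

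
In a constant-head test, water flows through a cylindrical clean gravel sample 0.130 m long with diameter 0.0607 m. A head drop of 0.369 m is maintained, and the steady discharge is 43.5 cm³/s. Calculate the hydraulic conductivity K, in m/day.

Cross-sectional area A = π·(d/2)² = π × (0.0607/2)² = 0.002894 m².
Convert discharge: 43.5 cm³/s = 4.350e-05 m³/s.
Darcy's law rearranged: K = Q·L / (A·Δh) = 4.350e-05 × 0.130 / (0.002894 × 0.369) = 0.005296 m/s = 457.6 m/day.

458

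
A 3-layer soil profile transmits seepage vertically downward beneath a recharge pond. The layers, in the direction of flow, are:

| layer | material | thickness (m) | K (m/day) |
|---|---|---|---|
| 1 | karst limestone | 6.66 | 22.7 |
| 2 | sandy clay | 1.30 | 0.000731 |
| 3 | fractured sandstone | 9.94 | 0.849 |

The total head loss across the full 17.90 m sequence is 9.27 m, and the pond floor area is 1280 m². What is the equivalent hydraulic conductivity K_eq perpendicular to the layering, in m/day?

0.0100

Flow is perpendicular to layering, so the layers act in series and the equivalent K is the thickness-weighted harmonic mean.
Total thickness L = 6.66 + 1.30 + 9.94 = 17.90 m.
Σ(b_i/K_i) = 6.66/22.7 + 1.30/0.000731 + 9.94/0.849 = 1790 d.
K_eq = L / Σ(b_i/K_i) = 17.90 / 1790 = 0.009998 m/day.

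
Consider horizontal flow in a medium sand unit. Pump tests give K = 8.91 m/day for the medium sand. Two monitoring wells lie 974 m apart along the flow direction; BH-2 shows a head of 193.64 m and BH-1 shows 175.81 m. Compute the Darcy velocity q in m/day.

Hydraulic gradient i = (193.64 − 175.81) / 974 = 17.83 / 974 = 0.01831.
Specific discharge q = K · i = 8.910 × 0.01831 = 0.1631 m/day.

0.163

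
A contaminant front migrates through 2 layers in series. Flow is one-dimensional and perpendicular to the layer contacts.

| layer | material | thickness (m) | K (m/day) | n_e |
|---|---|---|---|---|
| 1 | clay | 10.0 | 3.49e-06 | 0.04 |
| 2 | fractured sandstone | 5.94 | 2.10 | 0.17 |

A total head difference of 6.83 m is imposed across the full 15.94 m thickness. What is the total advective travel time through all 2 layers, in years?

1620

With flow normal to the layers, continuity requires the same specific discharge q through every layer.
Σ(b_i/K_i) = 10.0/3.49e-06 + 5.94/2.10 = 2.865e+06 d.
q = Δh / Σ(b_i/K_i) = 6.83 / 2.865e+06 = 2.384e-06 m/day.
In each layer the seepage velocity is v_i = q/n_i, so the layer transit time is t_i = b_i·n_i / q:
  layer 1 (clay): t_1 = 10.0 × 0.04 / 2.384e-06 = 1.678e+05 d
  layer 2 (fractured sandstone): t_2 = 5.94 × 0.17 / 2.384e-06 = 4.236e+05 d
Total t = Σ t_i = 5.914e+05 days = 1619 years.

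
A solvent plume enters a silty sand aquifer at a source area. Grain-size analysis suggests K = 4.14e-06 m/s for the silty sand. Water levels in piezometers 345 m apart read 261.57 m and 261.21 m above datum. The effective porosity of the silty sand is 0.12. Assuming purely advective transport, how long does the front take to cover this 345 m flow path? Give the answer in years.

304

Convert K: 4.14e-06 m/s × 86400 = 0.3577 m/day.
Hydraulic gradient i = (261.57 − 261.21) / 345 = 0.36 / 345 = 0.001043.
Darcy flux q = K · i = 0.3577 × 0.001043 = 0.0003732 m/day.
Seepage velocity v = q / n_e = 0.0003732 / 0.12 = 0.003110 m/day.
Travel time t = L / v = 345 / 0.003110 = 1.109e+05 days = 303.7 years.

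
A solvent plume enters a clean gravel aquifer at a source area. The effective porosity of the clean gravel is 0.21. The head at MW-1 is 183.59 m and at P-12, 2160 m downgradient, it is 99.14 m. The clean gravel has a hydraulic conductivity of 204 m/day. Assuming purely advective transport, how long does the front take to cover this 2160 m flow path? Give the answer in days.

Hydraulic gradient i = (183.59 − 99.14) / 2160 = 84.45 / 2160 = 0.03910.
Darcy flux q = K · i = 204.0 × 0.03910 = 7.976 m/day.
Seepage velocity v = q / n_e = 7.976 / 0.21 = 37.98 m/day.
Travel time t = L / v = 2160 / 37.98 = 56.87 days.

56.9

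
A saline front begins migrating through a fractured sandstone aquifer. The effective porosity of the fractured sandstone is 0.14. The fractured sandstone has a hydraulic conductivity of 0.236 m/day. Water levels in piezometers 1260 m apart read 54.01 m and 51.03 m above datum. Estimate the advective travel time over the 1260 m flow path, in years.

865

Hydraulic gradient i = (54.01 − 51.03) / 1260 = 2.98 / 1260 = 0.002365.
Darcy flux q = K · i = 0.2360 × 0.002365 = 0.0005582 m/day.
Seepage velocity v = q / n_e = 0.0005582 / 0.14 = 0.003987 m/day.
Travel time t = L / v = 1260 / 0.003987 = 3.160e+05 days = 865.3 years.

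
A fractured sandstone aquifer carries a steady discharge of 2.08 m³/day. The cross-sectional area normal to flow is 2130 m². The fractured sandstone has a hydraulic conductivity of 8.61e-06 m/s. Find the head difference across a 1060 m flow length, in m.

1.39

Convert K: 8.61e-06 m/s × 86400 = 0.7439 m/day.
From Q = K·A·i, i = Q / (K·A) = 2.08 / (0.7439 × 2130) = 0.001313.
Head loss Δh = i · L = 0.001313 × 1060 = 1.391 m.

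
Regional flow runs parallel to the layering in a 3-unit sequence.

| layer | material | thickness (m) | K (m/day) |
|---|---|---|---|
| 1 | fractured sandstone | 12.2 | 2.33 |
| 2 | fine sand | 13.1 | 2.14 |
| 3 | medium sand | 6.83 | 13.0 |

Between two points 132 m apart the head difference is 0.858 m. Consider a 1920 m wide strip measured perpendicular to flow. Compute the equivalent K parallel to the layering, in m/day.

Flow is parallel to layering, so each bed carries its own Darcy discharge and the transmissivities add.
Σ(K_i·b_i) = 2.33×12.2 + 2.14×13.1 + 13.0×6.83 = 145.2 m²/day.
Total thickness b = 32.13 m, so K_eq = Σ(K_i·b_i)/b = 4.521 m/day.

4.52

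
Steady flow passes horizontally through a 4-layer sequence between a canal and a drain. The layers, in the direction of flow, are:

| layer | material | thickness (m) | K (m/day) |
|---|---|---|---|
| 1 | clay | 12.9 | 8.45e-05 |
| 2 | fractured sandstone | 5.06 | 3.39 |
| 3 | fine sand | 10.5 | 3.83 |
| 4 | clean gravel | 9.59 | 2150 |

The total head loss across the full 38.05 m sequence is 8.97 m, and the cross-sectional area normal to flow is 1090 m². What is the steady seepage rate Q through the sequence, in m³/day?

Flow is perpendicular to layering, so the layers act in series and the equivalent K is the thickness-weighted harmonic mean.
Total thickness L = 12.9 + 5.06 + 10.5 + 9.59 = 38.05 m.
Σ(b_i/K_i) = 12.9/8.45e-05 + 5.06/3.39 + 10.5/3.83 + 9.59/2150 = 1.527e+05 d.
K_eq = L / Σ(b_i/K_i) = 38.05 / 1.527e+05 = 0.0002492 m/day.
Q = K_eq · A · (Δh/L) = 0.0002492 × 1090 × (8.97/38.05) = 0.06404 m³/day.

0.0640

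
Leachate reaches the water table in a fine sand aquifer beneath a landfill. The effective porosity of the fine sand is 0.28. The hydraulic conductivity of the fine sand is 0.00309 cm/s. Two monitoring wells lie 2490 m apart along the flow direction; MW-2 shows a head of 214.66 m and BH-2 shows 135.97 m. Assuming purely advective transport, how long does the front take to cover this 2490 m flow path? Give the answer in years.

Convert K: 0.00309 cm/s × 864 = 2.670 m/day.
Hydraulic gradient i = (214.66 − 135.97) / 2490 = 78.69 / 2490 = 0.03160.
Darcy flux q = K · i = 2.670 × 0.03160 = 0.08437 m/day.
Seepage velocity v = q / n_e = 0.08437 / 0.28 = 0.3013 m/day.
Travel time t = L / v = 2490 / 0.3013 = 8264 days = 22.62 years.

22.6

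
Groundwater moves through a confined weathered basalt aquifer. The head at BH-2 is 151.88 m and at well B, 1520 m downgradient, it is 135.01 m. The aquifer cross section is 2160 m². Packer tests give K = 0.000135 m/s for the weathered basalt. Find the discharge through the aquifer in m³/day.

Convert K: 0.000135 m/s × 86400 = 11.66 m/day.
Hydraulic gradient i = (151.88 − 135.01) / 1520 = 16.87 / 1520 = 0.01110.
Darcy's law: Q = K · A · i = 11.66 × 2160 × 0.01110 = 279.6 m³/day.

280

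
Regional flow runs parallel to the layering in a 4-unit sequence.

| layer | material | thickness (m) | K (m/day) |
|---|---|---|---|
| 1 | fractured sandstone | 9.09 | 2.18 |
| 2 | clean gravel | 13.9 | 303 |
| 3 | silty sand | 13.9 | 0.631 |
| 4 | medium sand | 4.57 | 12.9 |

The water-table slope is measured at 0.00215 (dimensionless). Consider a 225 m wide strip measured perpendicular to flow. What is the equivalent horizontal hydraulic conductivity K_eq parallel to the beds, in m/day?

104

Flow is parallel to layering, so each bed carries its own Darcy discharge and the transmissivities add.
Σ(K_i·b_i) = 2.18×9.09 + 303×13.9 + 0.631×13.9 + 12.9×4.57 = 4299 m²/day.
Total thickness b = 41.46 m, so K_eq = Σ(K_i·b_i)/b = 103.7 m/day.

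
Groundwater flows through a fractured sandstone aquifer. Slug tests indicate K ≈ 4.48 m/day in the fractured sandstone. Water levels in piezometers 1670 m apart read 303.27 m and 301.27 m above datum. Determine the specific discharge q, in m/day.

0.00537

Hydraulic gradient i = (303.27 − 301.27) / 1670 = 2 / 1670 = 0.001198.
Specific discharge q = K · i = 4.480 × 0.001198 = 0.005365 m/day.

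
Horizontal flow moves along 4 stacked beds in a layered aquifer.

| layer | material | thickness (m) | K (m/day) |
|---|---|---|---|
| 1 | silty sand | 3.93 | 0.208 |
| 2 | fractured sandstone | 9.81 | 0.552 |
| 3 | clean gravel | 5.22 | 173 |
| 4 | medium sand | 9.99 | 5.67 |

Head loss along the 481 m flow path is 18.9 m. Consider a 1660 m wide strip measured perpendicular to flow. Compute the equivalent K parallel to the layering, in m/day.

Flow is parallel to layering, so each bed carries its own Darcy discharge and the transmissivities add.
Σ(K_i·b_i) = 0.208×3.93 + 0.552×9.81 + 173×5.22 + 5.67×9.99 = 965.9 m²/day.
Total thickness b = 28.95 m, so K_eq = Σ(K_i·b_i)/b = 33.37 m/day.

33.4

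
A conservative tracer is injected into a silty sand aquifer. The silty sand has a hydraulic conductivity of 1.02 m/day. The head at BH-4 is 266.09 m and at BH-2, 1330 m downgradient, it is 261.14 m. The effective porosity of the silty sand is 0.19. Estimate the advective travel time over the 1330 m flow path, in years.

Hydraulic gradient i = (266.09 − 261.14) / 1330 = 4.95 / 1330 = 0.003722.
Darcy flux q = K · i = 1.020 × 0.003722 = 0.003796 m/day.
Seepage velocity v = q / n_e = 0.003796 / 0.19 = 0.01998 m/day.
Travel time t = L / v = 1330 / 0.01998 = 66566 days = 182.2 years.

182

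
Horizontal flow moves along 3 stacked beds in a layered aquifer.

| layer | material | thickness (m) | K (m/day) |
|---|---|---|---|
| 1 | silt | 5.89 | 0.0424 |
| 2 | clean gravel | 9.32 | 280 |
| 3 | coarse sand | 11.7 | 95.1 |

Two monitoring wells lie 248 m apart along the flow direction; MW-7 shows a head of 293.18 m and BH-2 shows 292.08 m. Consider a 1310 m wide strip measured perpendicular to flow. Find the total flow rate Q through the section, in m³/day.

Flow is parallel to layering, so each bed carries its own Darcy discharge and the transmissivities add.
Σ(K_i·b_i) = 0.0424×5.89 + 280×9.32 + 95.1×11.7 = 3723 m²/day.
Hydraulic gradient i = (293.18 − 292.08) / 248 = 1.1 / 248 = 0.004435.
Q = Σ(K_i·b_i) · W · i = 3723 × 1310 × 0.004435 = 21630 m³/day.

21600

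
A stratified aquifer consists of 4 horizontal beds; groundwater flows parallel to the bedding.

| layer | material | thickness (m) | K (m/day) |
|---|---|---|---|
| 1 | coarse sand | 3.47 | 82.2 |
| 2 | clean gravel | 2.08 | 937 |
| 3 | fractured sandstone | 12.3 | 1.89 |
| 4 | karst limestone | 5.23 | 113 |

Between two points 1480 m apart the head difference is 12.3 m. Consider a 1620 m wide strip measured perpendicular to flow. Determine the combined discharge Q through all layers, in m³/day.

38300

Flow is parallel to layering, so each bed carries its own Darcy discharge and the transmissivities add.
Σ(K_i·b_i) = 82.2×3.47 + 937×2.08 + 1.89×12.3 + 113×5.23 = 2848 m²/day.
Hydraulic gradient i = Δh / L = 12.3 / 1480 = 0.008311.
Q = Σ(K_i·b_i) · W · i = 2848 × 1620 × 0.008311 = 38350 m³/day.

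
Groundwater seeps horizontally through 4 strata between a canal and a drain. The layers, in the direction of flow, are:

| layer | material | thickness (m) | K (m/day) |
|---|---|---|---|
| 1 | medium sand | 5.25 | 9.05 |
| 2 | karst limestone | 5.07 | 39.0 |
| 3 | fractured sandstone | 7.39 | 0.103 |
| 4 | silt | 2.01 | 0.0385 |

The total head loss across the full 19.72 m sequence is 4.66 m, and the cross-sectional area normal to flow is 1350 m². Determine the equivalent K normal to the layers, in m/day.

0.158

Flow is perpendicular to layering, so the layers act in series and the equivalent K is the thickness-weighted harmonic mean.
Total thickness L = 5.25 + 5.07 + 7.39 + 2.01 = 19.72 m.
Σ(b_i/K_i) = 5.25/9.05 + 5.07/39.0 + 7.39/0.103 + 2.01/0.0385 = 124.7 d.
K_eq = L / Σ(b_i/K_i) = 19.72 / 124.7 = 0.1582 m/day.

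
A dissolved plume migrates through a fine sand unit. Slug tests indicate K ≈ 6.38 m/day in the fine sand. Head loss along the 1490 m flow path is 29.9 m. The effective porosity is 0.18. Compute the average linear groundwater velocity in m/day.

0.711

Hydraulic gradient i = Δh / L = 29.9 / 1490 = 0.02007.
Darcy flux q = K · i = 6.380 × 0.02007 = 0.1280 m/day.
Seepage velocity v = q / n_e = 0.1280 / 0.18 = 0.7113 m/day.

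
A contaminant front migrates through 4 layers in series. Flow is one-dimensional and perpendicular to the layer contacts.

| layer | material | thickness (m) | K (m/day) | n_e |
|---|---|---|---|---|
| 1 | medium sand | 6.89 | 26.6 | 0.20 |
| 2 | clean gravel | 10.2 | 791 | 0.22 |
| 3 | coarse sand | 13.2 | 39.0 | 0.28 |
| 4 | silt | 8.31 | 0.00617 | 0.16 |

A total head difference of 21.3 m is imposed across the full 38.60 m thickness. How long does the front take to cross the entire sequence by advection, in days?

547

With flow normal to the layers, continuity requires the same specific discharge q through every layer.
Σ(b_i/K_i) = 6.89/26.6 + 10.2/791 + 13.2/39.0 + 8.31/0.00617 = 1347 d.
q = Δh / Σ(b_i/K_i) = 21.3 / 1347 = 0.01581 m/day.
In each layer the seepage velocity is v_i = q/n_i, so the layer transit time is t_i = b_i·n_i / q:
  layer 1 (medium sand): t_1 = 6.89 × 0.20 / 0.01581 = 87.17 d
  layer 2 (clean gravel): t_2 = 10.2 × 0.22 / 0.01581 = 142.0 d
  layer 3 (coarse sand): t_3 = 13.2 × 0.28 / 0.01581 = 233.8 d
  layer 4 (silt): t_4 = 8.31 × 0.16 / 0.01581 = 84.11 d
Total t = Σ t_i = 547.1 days.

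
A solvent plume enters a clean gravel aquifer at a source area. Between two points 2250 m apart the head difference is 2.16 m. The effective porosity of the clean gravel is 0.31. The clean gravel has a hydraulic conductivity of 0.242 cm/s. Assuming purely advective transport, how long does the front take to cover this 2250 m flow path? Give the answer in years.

Convert K: 0.242 cm/s × 864 = 209.1 m/day.
Hydraulic gradient i = Δh / L = 2.16 / 2250 = 0.0009600.
Darcy flux q = K · i = 209.1 × 0.0009600 = 0.2007 m/day.
Seepage velocity v = q / n_e = 0.2007 / 0.31 = 0.6475 m/day.
Travel time t = L / v = 2250 / 0.6475 = 3475 days = 9.514 years.

9.51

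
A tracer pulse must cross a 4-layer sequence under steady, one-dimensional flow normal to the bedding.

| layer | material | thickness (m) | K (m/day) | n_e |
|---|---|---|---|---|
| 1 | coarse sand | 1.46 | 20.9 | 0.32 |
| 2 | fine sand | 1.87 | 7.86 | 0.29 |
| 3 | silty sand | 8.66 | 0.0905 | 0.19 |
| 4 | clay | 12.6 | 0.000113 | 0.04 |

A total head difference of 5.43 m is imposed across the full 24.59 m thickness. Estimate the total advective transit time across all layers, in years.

With flow normal to the layers, continuity requires the same specific discharge q through every layer.
Σ(b_i/K_i) = 1.46/20.9 + 1.87/7.86 + 8.66/0.0905 + 12.6/0.000113 = 1.116e+05 d.
q = Δh / Σ(b_i/K_i) = 5.43 / 1.116e+05 = 4.866e-05 m/day.
In each layer the seepage velocity is v_i = q/n_i, so the layer transit time is t_i = b_i·n_i / q:
  layer 1 (coarse sand): t_1 = 1.46 × 0.32 / 4.866e-05 = 9602 d
  layer 2 (fine sand): t_2 = 1.87 × 0.29 / 4.866e-05 = 11146 d
  layer 3 (silty sand): t_3 = 8.66 × 0.19 / 4.866e-05 = 33817 d
  layer 4 (clay): t_4 = 12.6 × 0.04 / 4.866e-05 = 10358 d
Total t = Σ t_i = 64923 days = 177.8 years.

178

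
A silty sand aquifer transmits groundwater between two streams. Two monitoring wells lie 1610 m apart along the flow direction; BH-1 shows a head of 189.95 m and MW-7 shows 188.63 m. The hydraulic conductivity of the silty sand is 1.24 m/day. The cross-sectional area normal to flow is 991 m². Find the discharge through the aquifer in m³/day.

Hydraulic gradient i = (189.95 − 188.63) / 1610 = 1.32 / 1610 = 0.0008199.
Darcy's law: Q = K · A · i = 1.240 × 991.0 × 0.0008199 = 1.007 m³/day.

1.01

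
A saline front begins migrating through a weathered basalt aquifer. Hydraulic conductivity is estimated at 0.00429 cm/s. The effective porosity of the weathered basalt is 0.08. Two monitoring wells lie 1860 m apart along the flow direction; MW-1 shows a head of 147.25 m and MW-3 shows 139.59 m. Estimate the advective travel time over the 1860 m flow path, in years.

26.7

Convert K: 0.00429 cm/s × 864 = 3.707 m/day.
Hydraulic gradient i = (147.25 − 139.59) / 1860 = 7.66 / 1860 = 0.004118.
Darcy flux q = K · i = 3.707 × 0.004118 = 0.01526 m/day.
Seepage velocity v = q / n_e = 0.01526 / 0.08 = 0.1908 m/day.
Travel time t = L / v = 1860 / 0.1908 = 9748 days = 26.69 years.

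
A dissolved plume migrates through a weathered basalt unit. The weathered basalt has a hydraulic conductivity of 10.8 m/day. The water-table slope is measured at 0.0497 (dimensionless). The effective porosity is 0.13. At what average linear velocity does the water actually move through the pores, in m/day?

Hydraulic gradient i = 0.0497.
Darcy flux q = K · i = 10.80 × 0.04970 = 0.5368 m/day.
Seepage velocity v = q / n_e = 0.5368 / 0.13 = 4.129 m/day.

4.13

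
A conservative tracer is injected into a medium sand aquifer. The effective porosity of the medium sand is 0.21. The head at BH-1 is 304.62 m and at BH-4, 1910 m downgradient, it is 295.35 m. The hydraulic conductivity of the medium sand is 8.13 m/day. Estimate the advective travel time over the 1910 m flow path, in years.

Hydraulic gradient i = (304.62 − 295.35) / 1910 = 9.27 / 1910 = 0.004853.
Darcy flux q = K · i = 8.130 × 0.004853 = 0.03946 m/day.
Seepage velocity v = q / n_e = 0.03946 / 0.21 = 0.1879 m/day.
Travel time t = L / v = 1910 / 0.1879 = 10165 days = 27.83 years.

27.8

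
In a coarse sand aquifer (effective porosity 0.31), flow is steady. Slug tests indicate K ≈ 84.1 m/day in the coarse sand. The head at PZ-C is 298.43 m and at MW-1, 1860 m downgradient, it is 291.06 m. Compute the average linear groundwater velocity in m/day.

1.07

Hydraulic gradient i = (298.43 − 291.06) / 1860 = 7.37 / 1860 = 0.003962.
Darcy flux q = K · i = 84.10 × 0.003962 = 0.3332 m/day.
Seepage velocity v = q / n_e = 0.3332 / 0.31 = 1.075 m/day.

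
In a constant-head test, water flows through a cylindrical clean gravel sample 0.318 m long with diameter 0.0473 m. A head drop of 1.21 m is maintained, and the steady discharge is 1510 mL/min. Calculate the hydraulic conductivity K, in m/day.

Cross-sectional area A = π·(d/2)² = π × (0.0473/2)² = 0.001757 m².
Convert discharge: 1510 mL/min = 2.517e-05 m³/s.
Darcy's law rearranged: K = Q·L / (A·Δh) = 2.517e-05 × 0.318 / (0.001757 × 1.21) = 0.003764 m/s = 325.2 m/day.

325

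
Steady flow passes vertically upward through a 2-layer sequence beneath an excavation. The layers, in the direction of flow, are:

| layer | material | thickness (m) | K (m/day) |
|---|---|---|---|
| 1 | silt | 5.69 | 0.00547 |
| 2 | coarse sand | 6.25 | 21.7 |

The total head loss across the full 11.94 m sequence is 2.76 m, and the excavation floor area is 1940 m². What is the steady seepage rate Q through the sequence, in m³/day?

Flow is perpendicular to layering, so the layers act in series and the equivalent K is the thickness-weighted harmonic mean.
Total thickness L = 5.69 + 6.25 = 11.94 m.
Σ(b_i/K_i) = 5.69/0.00547 + 6.25/21.7 = 1041 d.
K_eq = L / Σ(b_i/K_i) = 11.94 / 1041 = 0.01148 m/day.
Q = K_eq · A · (Δh/L) = 0.01148 × 1940 × (2.76/11.94) = 5.146 m³/day.

5.15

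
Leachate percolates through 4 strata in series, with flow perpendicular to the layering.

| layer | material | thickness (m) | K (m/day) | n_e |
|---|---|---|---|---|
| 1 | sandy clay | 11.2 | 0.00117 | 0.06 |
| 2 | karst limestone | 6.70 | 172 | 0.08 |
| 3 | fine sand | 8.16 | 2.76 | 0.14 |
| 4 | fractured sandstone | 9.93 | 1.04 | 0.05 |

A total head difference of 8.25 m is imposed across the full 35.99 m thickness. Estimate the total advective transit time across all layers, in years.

With flow normal to the layers, continuity requires the same specific discharge q through every layer.
Σ(b_i/K_i) = 11.2/0.00117 + 6.70/172 + 8.16/2.76 + 9.93/1.04 = 9585 d.
q = Δh / Σ(b_i/K_i) = 8.25 / 9585 = 0.0008607 m/day.
In each layer the seepage velocity is v_i = q/n_i, so the layer transit time is t_i = b_i·n_i / q:
  layer 1 (sandy clay): t_1 = 11.2 × 0.06 / 0.0008607 = 780.8 d
  layer 2 (karst limestone): t_2 = 6.70 × 0.08 / 0.0008607 = 622.7 d
  layer 3 (fine sand): t_3 = 8.16 × 0.14 / 0.0008607 = 1327 d
  layer 4 (fractured sandstone): t_4 = 9.93 × 0.05 / 0.0008607 = 576.9 d
Total t = Σ t_i = 3308 days = 9.056 years.

9.06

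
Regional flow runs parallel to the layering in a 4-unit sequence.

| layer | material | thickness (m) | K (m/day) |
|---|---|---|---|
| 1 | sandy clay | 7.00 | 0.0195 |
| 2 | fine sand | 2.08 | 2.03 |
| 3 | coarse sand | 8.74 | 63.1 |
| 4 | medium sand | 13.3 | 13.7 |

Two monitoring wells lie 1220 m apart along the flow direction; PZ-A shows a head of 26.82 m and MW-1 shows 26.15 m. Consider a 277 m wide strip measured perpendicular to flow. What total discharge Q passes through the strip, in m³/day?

112

Flow is parallel to layering, so each bed carries its own Darcy discharge and the transmissivities add.
Σ(K_i·b_i) = 0.0195×7.00 + 2.03×2.08 + 63.1×8.74 + 13.7×13.3 = 738.1 m²/day.
Hydraulic gradient i = (26.82 − 26.15) / 1220 = 0.67 / 1220 = 0.0005492.
Q = Σ(K_i·b_i) · W · i = 738.1 × 277 × 0.0005492 = 112.3 m³/day.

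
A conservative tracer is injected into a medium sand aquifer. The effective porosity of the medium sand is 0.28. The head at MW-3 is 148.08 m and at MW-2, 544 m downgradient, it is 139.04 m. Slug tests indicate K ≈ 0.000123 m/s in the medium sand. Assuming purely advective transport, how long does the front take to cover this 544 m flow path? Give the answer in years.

2.36

Convert K: 0.000123 m/s × 86400 = 10.63 m/day.
Hydraulic gradient i = (148.08 − 139.04) / 544 = 9.04 / 544 = 0.01662.
Darcy flux q = K · i = 10.63 × 0.01662 = 0.1766 m/day.
Seepage velocity v = q / n_e = 0.1766 / 0.28 = 0.6307 m/day.
Travel time t = L / v = 544 / 0.6307 = 862.5 days = 2.361 years.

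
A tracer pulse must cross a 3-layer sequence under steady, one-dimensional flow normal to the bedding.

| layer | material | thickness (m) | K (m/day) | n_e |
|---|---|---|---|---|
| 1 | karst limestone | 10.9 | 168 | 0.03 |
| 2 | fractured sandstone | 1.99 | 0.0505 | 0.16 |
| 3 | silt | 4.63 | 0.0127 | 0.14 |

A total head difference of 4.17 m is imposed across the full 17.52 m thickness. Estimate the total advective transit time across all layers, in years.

0.343

With flow normal to the layers, continuity requires the same specific discharge q through every layer.
Σ(b_i/K_i) = 10.9/168 + 1.99/0.0505 + 4.63/0.0127 = 404.0 d.
q = Δh / Σ(b_i/K_i) = 4.17 / 404.0 = 0.01032 m/day.
In each layer the seepage velocity is v_i = q/n_i, so the layer transit time is t_i = b_i·n_i / q:
  layer 1 (karst limestone): t_1 = 10.9 × 0.03 / 0.01032 = 31.68 d
  layer 2 (fractured sandstone): t_2 = 1.99 × 0.16 / 0.01032 = 30.85 d
  layer 3 (silt): t_3 = 4.63 × 0.14 / 0.01032 = 62.81 d
Total t = Σ t_i = 125.3 days = 0.3432 years.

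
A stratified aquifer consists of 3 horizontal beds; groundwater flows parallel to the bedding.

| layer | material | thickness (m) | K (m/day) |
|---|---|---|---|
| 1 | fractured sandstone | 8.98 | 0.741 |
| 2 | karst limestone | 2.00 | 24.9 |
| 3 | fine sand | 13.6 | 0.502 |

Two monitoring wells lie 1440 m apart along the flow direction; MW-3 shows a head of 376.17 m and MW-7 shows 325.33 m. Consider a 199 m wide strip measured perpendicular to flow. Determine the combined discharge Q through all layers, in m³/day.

Flow is parallel to layering, so each bed carries its own Darcy discharge and the transmissivities add.
Σ(K_i·b_i) = 0.741×8.98 + 24.9×2.00 + 0.502×13.6 = 63.28 m²/day.
Hydraulic gradient i = (376.17 − 325.33) / 1440 = 50.84 / 1440 = 0.03531.
Q = Σ(K_i·b_i) · W · i = 63.28 × 199 × 0.03531 = 444.6 m³/day.

445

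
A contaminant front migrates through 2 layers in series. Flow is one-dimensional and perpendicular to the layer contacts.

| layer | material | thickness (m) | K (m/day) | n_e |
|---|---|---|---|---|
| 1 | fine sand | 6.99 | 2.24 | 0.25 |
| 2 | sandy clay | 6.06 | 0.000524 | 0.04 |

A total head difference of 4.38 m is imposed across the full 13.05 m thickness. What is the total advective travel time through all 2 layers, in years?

With flow normal to the layers, continuity requires the same specific discharge q through every layer.
Σ(b_i/K_i) = 6.99/2.24 + 6.06/0.000524 = 11568 d.
q = Δh / Σ(b_i/K_i) = 4.38 / 11568 = 0.0003786 m/day.
In each layer the seepage velocity is v_i = q/n_i, so the layer transit time is t_i = b_i·n_i / q:
  layer 1 (fine sand): t_1 = 6.99 × 0.25 / 0.0003786 = 4615 d
  layer 2 (sandy clay): t_2 = 6.06 × 0.04 / 0.0003786 = 640.2 d
Total t = Σ t_i = 5256 days = 14.39 years.

14.4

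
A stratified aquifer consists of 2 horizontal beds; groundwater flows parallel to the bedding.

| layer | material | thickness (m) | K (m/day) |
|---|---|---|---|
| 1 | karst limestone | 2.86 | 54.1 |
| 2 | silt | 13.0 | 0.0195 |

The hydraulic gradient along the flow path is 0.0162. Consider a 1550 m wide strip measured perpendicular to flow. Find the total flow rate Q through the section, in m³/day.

Flow is parallel to layering, so each bed carries its own Darcy discharge and the transmissivities add.
Σ(K_i·b_i) = 54.1×2.86 + 0.0195×13.0 = 155.0 m²/day.
Hydraulic gradient i = 0.0162.
Q = Σ(K_i·b_i) · W · i = 155.0 × 1550 × 0.01620 = 3892 m³/day.

3890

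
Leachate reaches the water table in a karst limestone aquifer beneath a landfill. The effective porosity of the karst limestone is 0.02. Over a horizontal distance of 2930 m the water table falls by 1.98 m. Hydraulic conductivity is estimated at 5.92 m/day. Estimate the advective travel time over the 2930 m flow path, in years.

Hydraulic gradient i = Δh / L = 1.98 / 2930 = 0.0006758.
Darcy flux q = K · i = 5.920 × 0.0006758 = 0.004001 m/day.
Seepage velocity v = q / n_e = 0.004001 / 0.02 = 0.2000 m/day.
Travel time t = L / v = 2930 / 0.2000 = 14648 days = 40.10 years.

40.1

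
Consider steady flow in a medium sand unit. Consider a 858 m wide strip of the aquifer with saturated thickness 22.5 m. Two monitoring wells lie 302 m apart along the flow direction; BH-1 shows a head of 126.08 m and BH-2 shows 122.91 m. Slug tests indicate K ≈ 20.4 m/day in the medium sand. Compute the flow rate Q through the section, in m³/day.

4130

Cross-sectional area A = 858 × 22.5 = 19305 m².
Hydraulic gradient i = (126.08 − 122.91) / 302 = 3.17 / 302 = 0.01050.
Darcy's law: Q = K · A · i = 20.40 × 19305 × 0.01050 = 4134 m³/day.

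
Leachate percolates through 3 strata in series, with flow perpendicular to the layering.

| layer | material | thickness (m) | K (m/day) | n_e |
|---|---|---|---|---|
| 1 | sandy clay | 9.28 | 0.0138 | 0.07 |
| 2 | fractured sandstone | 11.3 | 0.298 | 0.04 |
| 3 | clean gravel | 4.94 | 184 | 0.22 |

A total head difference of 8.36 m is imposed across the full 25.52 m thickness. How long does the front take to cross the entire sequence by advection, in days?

186

With flow normal to the layers, continuity requires the same specific discharge q through every layer.
Σ(b_i/K_i) = 9.28/0.0138 + 11.3/0.298 + 4.94/184 = 710.4 d.
q = Δh / Σ(b_i/K_i) = 8.36 / 710.4 = 0.01177 m/day.
In each layer the seepage velocity is v_i = q/n_i, so the layer transit time is t_i = b_i·n_i / q:
  layer 1 (sandy clay): t_1 = 9.28 × 0.07 / 0.01177 = 55.20 d
  layer 2 (fractured sandstone): t_2 = 11.3 × 0.04 / 0.01177 = 38.41 d
  layer 3 (clean gravel): t_3 = 4.94 × 0.22 / 0.01177 = 92.35 d
Total t = Σ t_i = 186.0 days.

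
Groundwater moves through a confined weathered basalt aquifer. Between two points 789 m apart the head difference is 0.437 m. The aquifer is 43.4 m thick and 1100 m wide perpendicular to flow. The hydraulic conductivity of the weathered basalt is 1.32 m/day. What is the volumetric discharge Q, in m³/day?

34.9

Cross-sectional area A = 1100 × 43.4 = 47740 m².
Hydraulic gradient i = Δh / L = 0.437 / 789 = 0.0005539.
Darcy's law: Q = K · A · i = 1.320 × 47740 × 0.0005539 = 34.90 m³/day.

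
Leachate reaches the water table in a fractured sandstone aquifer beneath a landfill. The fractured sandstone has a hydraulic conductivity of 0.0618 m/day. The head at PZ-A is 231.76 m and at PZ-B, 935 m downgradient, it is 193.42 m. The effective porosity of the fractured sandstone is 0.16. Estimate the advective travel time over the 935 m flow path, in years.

162

Hydraulic gradient i = (231.76 − 193.42) / 935 = 38.34 / 935 = 0.04101.
Darcy flux q = K · i = 0.06180 × 0.04101 = 0.002534 m/day.
Seepage velocity v = q / n_e = 0.002534 / 0.16 = 0.01584 m/day.
Travel time t = L / v = 935 / 0.01584 = 59034 days = 161.6 years.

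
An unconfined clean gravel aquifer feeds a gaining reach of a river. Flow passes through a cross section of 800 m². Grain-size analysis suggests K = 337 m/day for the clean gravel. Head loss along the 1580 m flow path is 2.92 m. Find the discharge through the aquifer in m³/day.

498

Hydraulic gradient i = Δh / L = 2.92 / 1580 = 0.001848.
Darcy's law: Q = K · A · i = 337.0 × 800.0 × 0.001848 = 498.2 m³/day.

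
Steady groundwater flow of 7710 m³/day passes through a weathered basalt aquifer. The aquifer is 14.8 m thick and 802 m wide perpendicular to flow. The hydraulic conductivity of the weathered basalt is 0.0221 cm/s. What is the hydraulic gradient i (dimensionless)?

Convert K: 0.0221 cm/s × 864 = 19.09 m/day.
Cross-sectional area A = 802 × 14.8 = 11870 m².
From Q = K·A·i, i = Q / (K·A) = 7710 / (19.09 × 11870) = 0.03402.

0.0340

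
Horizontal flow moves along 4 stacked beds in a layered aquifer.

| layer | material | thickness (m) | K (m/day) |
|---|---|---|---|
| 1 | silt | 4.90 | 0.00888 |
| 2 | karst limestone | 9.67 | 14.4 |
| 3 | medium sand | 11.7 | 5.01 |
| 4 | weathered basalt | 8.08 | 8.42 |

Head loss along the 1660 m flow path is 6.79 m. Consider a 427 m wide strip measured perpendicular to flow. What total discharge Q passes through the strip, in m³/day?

Flow is parallel to layering, so each bed carries its own Darcy discharge and the transmissivities add.
Σ(K_i·b_i) = 0.00888×4.90 + 14.4×9.67 + 5.01×11.7 + 8.42×8.08 = 265.9 m²/day.
Hydraulic gradient i = Δh / L = 6.79 / 1660 = 0.004090.
Q = Σ(K_i·b_i) · W · i = 265.9 × 427 × 0.004090 = 464.5 m³/day.

464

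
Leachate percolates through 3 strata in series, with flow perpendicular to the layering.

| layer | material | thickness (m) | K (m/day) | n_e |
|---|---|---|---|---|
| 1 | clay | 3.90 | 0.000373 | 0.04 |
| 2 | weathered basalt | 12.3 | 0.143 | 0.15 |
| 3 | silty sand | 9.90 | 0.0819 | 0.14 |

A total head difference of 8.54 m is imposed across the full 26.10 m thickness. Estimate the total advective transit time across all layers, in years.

11.6

With flow normal to the layers, continuity requires the same specific discharge q through every layer.
Σ(b_i/K_i) = 3.90/0.000373 + 12.3/0.143 + 9.90/0.0819 = 10663 d.
q = Δh / Σ(b_i/K_i) = 8.54 / 10663 = 0.0008009 m/day.
In each layer the seepage velocity is v_i = q/n_i, so the layer transit time is t_i = b_i·n_i / q:
  layer 1 (clay): t_1 = 3.90 × 0.04 / 0.0008009 = 194.8 d
  layer 2 (weathered basalt): t_2 = 12.3 × 0.15 / 0.0008009 = 2304 d
  layer 3 (silty sand): t_3 = 9.90 × 0.14 / 0.0008009 = 1730 d
Total t = Σ t_i = 4229 days = 11.58 years.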